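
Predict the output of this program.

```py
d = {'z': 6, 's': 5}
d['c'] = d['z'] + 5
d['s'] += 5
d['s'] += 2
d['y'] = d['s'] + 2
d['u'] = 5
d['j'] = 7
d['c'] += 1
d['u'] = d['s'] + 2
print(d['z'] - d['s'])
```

d['c'] = d['z']+5 = 11 → {'z': 6, 's': 5, 'c': 11}
d['s'] = 5+5 = 10 → {'z': 6, 's': 10, 'c': 11}
d['s'] = 10+2 = 12 → {'z': 6, 's': 12, 'c': 11}
d['y'] = d['s']+2 = 14 → {'z': 6, 's': 12, 'c': 11, 'y': 14}
d['u'] = 5 → {'z': 6, 's': 12, 'c': 11, 'y': 14, 'u': 5}
d['j'] = 7 → {'z': 6, 's': 12, 'c': 11, 'y': 14, 'u': 5, 'j': 7}
d['c'] = 11+1 = 12 → {'z': 6, 's': 12, 'c': 12, 'y': 14, 'u': 5, 'j': 7}
d['u'] = d['s']+2 = 14 → {'z': 6, 's': 12, 'c': 12, 'y': 14, 'u': 14, 'j': 7}
d['z']-d['s'] = 6-12 = -6

-6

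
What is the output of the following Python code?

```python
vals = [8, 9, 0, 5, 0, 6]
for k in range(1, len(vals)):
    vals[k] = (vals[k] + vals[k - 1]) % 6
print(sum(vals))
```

k=1: vals[1] = (9+8)%6 = 5 → [8, 5, 0, 5, 0, 6]
k=2: vals[2] = (0+5)%6 = 5 → [8, 5, 5, 5, 0, 6]
k=3: vals[3] = (5+5)%6 = 4 → [8, 5, 5, 4, 0, 6]
k=4: vals[4] = (0+4)%6 = 4 → [8, 5, 5, 4, 4, 6]
k=5: vals[5] = (6+4)%6 = 4 → [8, 5, 5, 4, 4, 4]
sum = 30

30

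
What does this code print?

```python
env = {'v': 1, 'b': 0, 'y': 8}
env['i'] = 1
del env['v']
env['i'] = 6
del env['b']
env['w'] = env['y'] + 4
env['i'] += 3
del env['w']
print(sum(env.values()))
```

env['i'] = 1 → {'v': 1, 'b': 0, 'y': 8, 'i': 1}
del 'v' → {'b': 0, 'y': 8, 'i': 1}
env['i'] = 6 → {'b': 0, 'y': 8, 'i': 6}
del 'b' → {'y': 8, 'i': 6}
env['w'] = env['y']+4 = 12 → {'y': 8, 'i': 6, 'w': 12}
env['i'] = 6+3 = 9 → {'y': 8, 'i': 9, 'w': 12}
del 'w' → {'y': 8, 'i': 9}
sum of values = 17

17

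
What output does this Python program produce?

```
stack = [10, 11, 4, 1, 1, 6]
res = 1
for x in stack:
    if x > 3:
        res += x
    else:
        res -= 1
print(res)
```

30

x=10: >3, res = 1+10 = 11
x=11: >3, res = 11+11 = 22
x=4: >3, res = 22+4 = 26
x=1: not >3, res = 26-1 = 25
x=1: not >3, res = 25-1 = 24
x=6: >3, res = 24+6 = 30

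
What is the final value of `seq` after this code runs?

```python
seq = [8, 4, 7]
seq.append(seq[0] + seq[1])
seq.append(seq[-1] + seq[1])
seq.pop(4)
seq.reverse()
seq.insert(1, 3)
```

[12, 3, 7, 4, 8]

append seq[0]+seq[1] = 8+4 = 12 → [8, 4, 7, 12]
append seq[-1]+seq[1] = 12+4 = 16 → [8, 4, 7, 12, 16]
pop(4) removes 16 → [8, 4, 7, 12]
reverse → [12, 7, 4, 8]
insert 3 at 1 → [12, 3, 7, 4, 8]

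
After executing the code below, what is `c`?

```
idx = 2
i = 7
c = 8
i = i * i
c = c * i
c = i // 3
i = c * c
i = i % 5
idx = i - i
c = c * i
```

i = 7*7 = 49
c = 8*49 = 392
c = 49//3 = 16
i = 16*16 = 256
i = 256%5 = 1
idx = 1-1 = 0
c = 16*1 = 16

16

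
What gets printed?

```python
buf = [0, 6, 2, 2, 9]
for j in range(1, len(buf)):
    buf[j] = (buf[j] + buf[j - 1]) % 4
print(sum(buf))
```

j=1: buf[1] = (6+0)%4 = 2 → [0, 2, 2, 2, 9]
j=2: buf[2] = (2+2)%4 = 0 → [0, 2, 0, 2, 9]
j=3: buf[3] = (2+0)%4 = 2 → [0, 2, 0, 2, 9]
j=4: buf[4] = (9+2)%4 = 3 → [0, 2, 0, 2, 3]
sum = 7

7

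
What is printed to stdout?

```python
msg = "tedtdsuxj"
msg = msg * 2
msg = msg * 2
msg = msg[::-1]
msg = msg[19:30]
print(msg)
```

repeat ×2 → 'tedtdsuxjtedtdsuxj'
repeat ×2 → 'tedtdsuxjtedtdsuxjtedtdsuxjtedtdsuxj'
reverse → 'jxusdtdetjxusdtdetjxusdtdetjxusdtdet'
slice [19:30] → 'xusdtdetjxu'

xusdtdetjxu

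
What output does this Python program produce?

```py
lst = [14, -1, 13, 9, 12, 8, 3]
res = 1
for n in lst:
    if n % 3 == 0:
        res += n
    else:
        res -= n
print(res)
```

n=14: not %3==0, res = 1-14 = -13
n=-1: not %3==0, res = (-13)-(-1) = -12
n=13: not %3==0, res = (-12)-13 = -25
n=9: %3==0, res = (-25)+9 = -16
n=12: %3==0, res = (-16)+12 = -4
n=8: not %3==0, res = (-4)-8 = -12
n=3: %3==0, res = (-12)+3 = -9

-9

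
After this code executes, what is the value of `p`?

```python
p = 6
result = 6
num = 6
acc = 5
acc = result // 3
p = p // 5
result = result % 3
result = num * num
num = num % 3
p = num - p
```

acc = 6//3 = 2
p = 6//5 = 1
result = 6%3 = 0
result = 6*6 = 36
num = 6%3 = 0
p = 0-1 = -1

-1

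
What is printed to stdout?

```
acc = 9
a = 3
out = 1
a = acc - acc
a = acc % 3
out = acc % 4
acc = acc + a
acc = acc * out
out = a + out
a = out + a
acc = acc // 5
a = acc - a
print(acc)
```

1

a = 9-9 = 0
a = 9%3 = 0
out = 9%4 = 1
acc = 9+0 = 9
acc = 9*1 = 9
out = 0+1 = 1
a = 1+0 = 1
acc = 9//5 = 1
a = 1-1 = 0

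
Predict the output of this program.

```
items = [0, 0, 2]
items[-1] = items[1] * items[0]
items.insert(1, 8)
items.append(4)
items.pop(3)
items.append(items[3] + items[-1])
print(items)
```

items[-1] = items[1]*items[0] = 0*0 = 0 → [0, 0, 0]
insert 8 at 1 → [0, 8, 0, 0]
append 4 → [0, 8, 0, 0, 4]
pop(3) removes 0 → [0, 8, 0, 4]
append items[3]+items[-1] = 4+4 = 8 → [0, 8, 0, 4, 8]

[0, 8, 0, 4, 8]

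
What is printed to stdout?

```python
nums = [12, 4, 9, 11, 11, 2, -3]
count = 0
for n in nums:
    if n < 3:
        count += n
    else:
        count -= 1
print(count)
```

-6

n=12: not <3, count = 0-1 = -1
n=4: not <3, count = (-1)-1 = -2
n=9: not <3, count = (-2)-1 = -3
n=11: not <3, count = (-3)-1 = -4
n=11: not <3, count = (-4)-1 = -5
n=2: <3, count = (-5)+2 = -3
n=-3: <3, count = (-3)+(-3) = -6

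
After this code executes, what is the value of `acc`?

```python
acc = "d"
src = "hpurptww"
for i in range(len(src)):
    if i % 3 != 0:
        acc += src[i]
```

i=0: skip
i=1: add 'p' → 'dp'
i=2: add 'u' → 'dpu'
i=3: skip
i=4: add 'p' → 'dpup'
i=5: add 't' → 'dpupt'
i=6: skip
i=7: add 'w' → 'dpuptw'

'dpuptw'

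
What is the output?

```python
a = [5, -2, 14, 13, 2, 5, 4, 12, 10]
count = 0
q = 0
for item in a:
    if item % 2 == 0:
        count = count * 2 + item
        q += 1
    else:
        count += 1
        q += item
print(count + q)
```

item=5: not even, count = 0+1 = 1; q=5
item=-2: even, count = 1*2+(-2) = 0; q=6
item=14: even, count = 0*2+14 = 14; q=7
item=13: not even, count = 14+1 = 15; q=20
item=2: even, count = 15*2+2 = 32; q=21
item=5: not even, count = 32+1 = 33; q=26
item=4: even, count = 33*2+4 = 70; q=27
item=12: even, count = 70*2+12 = 152; q=28
item=10: even, count = 152*2+10 = 314; q=29
count+q = 314+29 = 343

343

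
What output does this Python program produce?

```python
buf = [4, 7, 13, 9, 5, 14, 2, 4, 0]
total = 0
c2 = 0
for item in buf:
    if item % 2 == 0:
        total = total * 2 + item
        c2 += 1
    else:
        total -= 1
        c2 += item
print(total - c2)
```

89

item=4: even, total = 0*2+4 = 4; c2=1
item=7: not even, total = 4-1 = 3; c2=8
item=13: not even, total = 3-1 = 2; c2=21
item=9: not even, total = 2-1 = 1; c2=30
item=5: not even, total = 1-1 = 0; c2=35
item=14: even, total = 0*2+14 = 14; c2=36
item=2: even, total = 14*2+2 = 30; c2=37
item=4: even, total = 30*2+4 = 64; c2=38
item=0: even, total = 64*2+0 = 128; c2=39
total-c2 = 128-39 = 89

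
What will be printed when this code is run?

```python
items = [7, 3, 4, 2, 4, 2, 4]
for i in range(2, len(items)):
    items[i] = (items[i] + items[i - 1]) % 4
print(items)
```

[7, 3, 3, 1, 1, 3, 3]

i=2: items[2] = (4+3)%4 = 3 → [7, 3, 3, 2, 4, 2, 4]
i=3: items[3] = (2+3)%4 = 1 → [7, 3, 3, 1, 4, 2, 4]
i=4: items[4] = (4+1)%4 = 1 → [7, 3, 3, 1, 1, 2, 4]
i=5: items[5] = (2+1)%4 = 3 → [7, 3, 3, 1, 1, 3, 4]
i=6: items[6] = (4+3)%4 = 3 → [7, 3, 3, 1, 1, 3, 3]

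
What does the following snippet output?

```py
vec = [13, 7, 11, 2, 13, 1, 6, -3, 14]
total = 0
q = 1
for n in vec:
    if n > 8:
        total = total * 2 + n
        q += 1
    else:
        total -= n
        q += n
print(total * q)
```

n=13: >8, total = 0*2+13 = 13; q=2
n=7: not >8, total = 13-7 = 6; q=9
n=11: >8, total = 6*2+11 = 23; q=10
n=2: not >8, total = 23-2 = 21; q=12
n=13: >8, total = 21*2+13 = 55; q=13
n=1: not >8, total = 55-1 = 54; q=14
n=6: not >8, total = 54-6 = 48; q=20
n=-3: not >8, total = 48-(-3) = 51; q=17
n=14: >8, total = 51*2+14 = 116; q=18
total*q = 116*18 = 2088

2088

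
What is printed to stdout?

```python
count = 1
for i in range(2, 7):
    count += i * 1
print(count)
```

21

i=2: count = 1+2*1 = 3
i=3: count = 3+3*1 = 6
i=4: count = 6+4*1 = 10
i=5: count = 10+5*1 = 15
i=6: count = 15+6*1 = 21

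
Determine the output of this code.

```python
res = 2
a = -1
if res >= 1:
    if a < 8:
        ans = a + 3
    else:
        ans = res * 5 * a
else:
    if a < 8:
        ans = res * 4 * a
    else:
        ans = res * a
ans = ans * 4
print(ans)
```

res=2, a=-1
res >= 1 is True; a < 8 is True
→ ans = a + 3 = 2
ans = 2*4 = 8

8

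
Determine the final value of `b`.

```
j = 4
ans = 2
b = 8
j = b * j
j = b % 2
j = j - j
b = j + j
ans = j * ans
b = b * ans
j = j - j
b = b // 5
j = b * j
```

0

j = 8*4 = 32
j = 8%2 = 0
j = 0-0 = 0
b = 0+0 = 0
ans = 0*2 = 0
b = 0*0 = 0
j = 0-0 = 0
b = 0//5 = 0
j = 0*0 = 0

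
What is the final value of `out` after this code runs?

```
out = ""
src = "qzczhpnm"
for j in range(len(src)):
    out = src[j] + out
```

'mnphzczq'

j=0: prepend 'q' → 'q'
j=1: prepend 'z' → 'zq'
j=2: prepend 'c' → 'czq'
j=3: prepend 'z' → 'zczq'
j=4: prepend 'h' → 'hzczq'
j=5: prepend 'p' → 'phzczq'
j=6: prepend 'n' → 'nphzczq'
j=7: prepend 'm' → 'mnphzczq'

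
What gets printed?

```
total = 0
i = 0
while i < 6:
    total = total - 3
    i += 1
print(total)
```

-18

i=0: total = 0-3 = -3
i=1: total = (-3)-3 = -6
i=2: total = (-6)-3 = -9
i=3: total = (-9)-3 = -12
i=4: total = (-12)-3 = -15
i=5: total = (-15)-3 = -18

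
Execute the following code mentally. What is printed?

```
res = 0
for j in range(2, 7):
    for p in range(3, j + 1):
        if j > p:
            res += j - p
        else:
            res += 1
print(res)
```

j=3,p=3: not 3>3, res = 0+1 = 1
j=4,p=3: 4>3, res = 1+1 = 2
j=4,p=4: not 4>4, res = 2+1 = 3
j=5,p=3: 5>3, res = 3+2 = 5
j=5,p=4: 5>4, res = 5+1 = 6
j=5,p=5: not 5>5, res = 6+1 = 7
j=6,p=3: 6>3, res = 7+3 = 10
j=6,p=4: 6>4, res = 10+2 = 12
j=6,p=5: 6>5, res = 12+1 = 13
j=6,p=6: not 6>6, res = 13+1 = 14

14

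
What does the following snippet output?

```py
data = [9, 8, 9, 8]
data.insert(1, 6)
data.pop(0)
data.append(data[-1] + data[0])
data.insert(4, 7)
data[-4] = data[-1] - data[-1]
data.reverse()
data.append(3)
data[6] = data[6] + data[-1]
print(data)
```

insert 6 at 1 → [9, 6, 8, 9, 8]
pop(0) removes 9 → [6, 8, 9, 8]
append data[-1]+data[0] = 8+6 = 14 → [6, 8, 9, 8, 14]
insert 7 at 4 → [6, 8, 9, 8, 7, 14]
data[-4] = data[-1]-data[-1] = 14-14 = 0 → [6, 8, 0, 8, 7, 14]
reverse → [14, 7, 8, 0, 8, 6]
append 3 → [14, 7, 8, 0, 8, 6, 3]
data[6] = data[6]+data[-1] = 3+3 = 6 → [14, 7, 8, 0, 8, 6, 6]

[14, 7, 8, 0, 8, 6, 6]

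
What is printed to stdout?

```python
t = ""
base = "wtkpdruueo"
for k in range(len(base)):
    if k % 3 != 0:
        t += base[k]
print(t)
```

k=0: skip
k=1: add 't' → 't'
k=2: add 'k' → 'tk'
k=3: skip
k=4: add 'd' → 'tkd'
k=5: add 'r' → 'tkdr'
k=6: skip
k=7: add 'u' → 'tkdru'
k=8: add 'e' → 'tkdrue'
k=9: skip

tkdrue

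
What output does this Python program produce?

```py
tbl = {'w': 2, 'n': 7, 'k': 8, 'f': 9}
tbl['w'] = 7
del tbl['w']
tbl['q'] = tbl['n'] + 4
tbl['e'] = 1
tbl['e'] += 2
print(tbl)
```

tbl['w'] = 7 → {'w': 7, 'n': 7, 'k': 8, 'f': 9}
del 'w' → {'n': 7, 'k': 8, 'f': 9}
tbl['q'] = tbl['n']+4 = 11 → {'n': 7, 'k': 8, 'f': 9, 'q': 11}
tbl['e'] = 1 → {'n': 7, 'k': 8, 'f': 9, 'q': 11, 'e': 1}
tbl['e'] = 1+2 = 3 → {'n': 7, 'k': 8, 'f': 9, 'q': 11, 'e': 3}

{'n': 7, 'k': 8, 'f': 9, 'q': 11, 'e': 3}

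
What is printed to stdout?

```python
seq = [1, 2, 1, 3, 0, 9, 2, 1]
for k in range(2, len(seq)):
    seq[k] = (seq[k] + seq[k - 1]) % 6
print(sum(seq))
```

14

k=2: seq[2] = (1+2)%6 = 3 → [1, 2, 3, 3, 0, 9, 2, 1]
k=3: seq[3] = (3+3)%6 = 0 → [1, 2, 3, 0, 0, 9, 2, 1]
k=4: seq[4] = (0+0)%6 = 0 → [1, 2, 3, 0, 0, 9, 2, 1]
k=5: seq[5] = (9+0)%6 = 3 → [1, 2, 3, 0, 0, 3, 2, 1]
k=6: seq[6] = (2+3)%6 = 5 → [1, 2, 3, 0, 0, 3, 5, 1]
k=7: seq[7] = (1+5)%6 = 0 → [1, 2, 3, 0, 0, 3, 5, 0]
sum = 14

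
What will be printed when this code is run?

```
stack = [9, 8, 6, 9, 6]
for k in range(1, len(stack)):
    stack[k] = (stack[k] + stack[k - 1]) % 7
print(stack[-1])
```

k=1: stack[1] = (8+9)%7 = 3 → [9, 3, 6, 9, 6]
k=2: stack[2] = (6+3)%7 = 2 → [9, 3, 2, 9, 6]
k=3: stack[3] = (9+2)%7 = 4 → [9, 3, 2, 4, 6]
k=4: stack[4] = (6+4)%7 = 3 → [9, 3, 2, 4, 3]

3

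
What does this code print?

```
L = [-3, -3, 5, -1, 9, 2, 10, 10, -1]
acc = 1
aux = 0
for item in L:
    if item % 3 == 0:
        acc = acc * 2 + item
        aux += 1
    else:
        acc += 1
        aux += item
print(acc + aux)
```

35

item=-3: %3==0, acc = 1*2+(-3) = -1; aux=1
item=-3: %3==0, acc = (-1)*2+(-3) = -5; aux=2
item=5: not %3==0, acc = (-5)+1 = -4; aux=7
item=-1: not %3==0, acc = (-4)+1 = -3; aux=6
item=9: %3==0, acc = (-3)*2+9 = 3; aux=7
item=2: not %3==0, acc = 3+1 = 4; aux=9
item=10: not %3==0, acc = 4+1 = 5; aux=19
item=10: not %3==0, acc = 5+1 = 6; aux=29
item=-1: not %3==0, acc = 6+1 = 7; aux=28
acc+aux = 7+28 = 35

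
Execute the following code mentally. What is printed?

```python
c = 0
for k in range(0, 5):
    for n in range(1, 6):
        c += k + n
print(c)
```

125

k=0,n=1: c = 0+1 = 1
k=0,n=2: c = 1+2 = 3
k=0,n=3: c = 3+3 = 6
k=0,n=4: c = 6+4 = 10
k=0,n=5: c = 10+5 = 15
k=1,n=1: c = 15+2 = 17
k=1,n=2: c = 17+3 = 20
k=1,n=3: c = 20+4 = 24
k=1,n=4: c = 24+5 = 29
k=1,n=5: c = 29+6 = 35
k=2,n=1: c = 35+3 = 38
k=2,n=2: c = 38+4 = 42
k=2,n=3: c = 42+5 = 47
k=2,n=4: c = 47+6 = 53
k=2,n=5: c = 53+7 = 60
k=3,n=1: c = 60+4 = 64
k=3,n=2: c = 64+5 = 69
k=3,n=3: c = 69+6 = 75
k=3,n=4: c = 75+7 = 82
k=3,n=5: c = 82+8 = 90
k=4,n=1: c = 90+5 = 95
k=4,n=2: c = 95+6 = 101
k=4,n=3: c = 101+7 = 108
k=4,n=4: c = 108+8 = 116
k=4,n=5: c = 116+9 = 125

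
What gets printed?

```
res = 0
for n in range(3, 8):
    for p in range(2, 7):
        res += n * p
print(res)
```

500

n=3,p=2: res = 0+6 = 6
n=3,p=3: res = 6+9 = 15
n=3,p=4: res = 15+12 = 27
n=3,p=5: res = 27+15 = 42
n=3,p=6: res = 42+18 = 60
n=4,p=2: res = 60+8 = 68
n=4,p=3: res = 68+12 = 80
n=4,p=4: res = 80+16 = 96
n=4,p=5: res = 96+20 = 116
n=4,p=6: res = 116+24 = 140
n=5,p=2: res = 140+10 = 150
n=5,p=3: res = 150+15 = 165
n=5,p=4: res = 165+20 = 185
n=5,p=5: res = 185+25 = 210
n=5,p=6: res = 210+30 = 240
n=6,p=2: res = 240+12 = 252
n=6,p=3: res = 252+18 = 270
n=6,p=4: res = 270+24 = 294
n=6,p=5: res = 294+30 = 324
n=6,p=6: res = 324+36 = 360
n=7,p=2: res = 360+14 = 374
n=7,p=3: res = 374+21 = 395
n=7,p=4: res = 395+28 = 423
n=7,p=5: res = 423+35 = 458
n=7,p=6: res = 458+42 = 500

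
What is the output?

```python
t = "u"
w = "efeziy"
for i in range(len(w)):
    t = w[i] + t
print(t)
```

i=0: prepend 'e' → 'eu'
i=1: prepend 'f' → 'feu'
i=2: prepend 'e' → 'efeu'
i=3: prepend 'z' → 'zefeu'
i=4: prepend 'i' → 'izefeu'
i=5: prepend 'y' → 'yizefeu'

yizefeu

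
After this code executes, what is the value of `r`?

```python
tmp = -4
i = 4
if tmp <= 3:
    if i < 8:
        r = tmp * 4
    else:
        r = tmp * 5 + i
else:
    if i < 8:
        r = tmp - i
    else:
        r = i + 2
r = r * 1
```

tmp=-4, i=4
tmp <= 3 is True; i < 8 is True
→ r = tmp * 4 = -16
r = (-16)*1 = -16

-16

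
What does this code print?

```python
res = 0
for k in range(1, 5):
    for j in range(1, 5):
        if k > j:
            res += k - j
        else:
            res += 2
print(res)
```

30

k=1,j=1: not 1>1, res = 0+2 = 2
k=1,j=2: not 1>2, res = 2+2 = 4
k=1,j=3: not 1>3, res = 4+2 = 6
k=1,j=4: not 1>4, res = 6+2 = 8
k=2,j=1: 2>1, res = 8+1 = 9
k=2,j=2: not 2>2, res = 9+2 = 11
k=2,j=3: not 2>3, res = 11+2 = 13
k=2,j=4: not 2>4, res = 13+2 = 15
k=3,j=1: 3>1, res = 15+2 = 17
k=3,j=2: 3>2, res = 17+1 = 18
k=3,j=3: not 3>3, res = 18+2 = 20
k=3,j=4: not 3>4, res = 20+2 = 22
k=4,j=1: 4>1, res = 22+3 = 25
k=4,j=2: 4>2, res = 25+2 = 27
k=4,j=3: 4>3, res = 27+1 = 28
k=4,j=4: not 4>4, res = 28+2 = 30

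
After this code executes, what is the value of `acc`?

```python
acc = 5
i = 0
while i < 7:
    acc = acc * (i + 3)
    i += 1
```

907200

i=0: acc = 5*3 = 15
i=1: acc = 15*4 = 60
i=2: acc = 60*5 = 300
i=3: acc = 300*6 = 1800
i=4: acc = 1800*7 = 12600
i=5: acc = 12600*8 = 100800
i=6: acc = 100800*9 = 907200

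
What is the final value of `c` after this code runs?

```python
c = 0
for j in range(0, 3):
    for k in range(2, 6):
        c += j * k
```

42

j=0,k=2: c = 0+0 = 0
j=0,k=3: c = 0+0 = 0
j=0,k=4: c = 0+0 = 0
j=0,k=5: c = 0+0 = 0
j=1,k=2: c = 0+2 = 2
j=1,k=3: c = 2+3 = 5
j=1,k=4: c = 5+4 = 9
j=1,k=5: c = 9+5 = 14
j=2,k=2: c = 14+4 = 18
j=2,k=3: c = 18+6 = 24
j=2,k=4: c = 24+8 = 32
j=2,k=5: c = 32+10 = 42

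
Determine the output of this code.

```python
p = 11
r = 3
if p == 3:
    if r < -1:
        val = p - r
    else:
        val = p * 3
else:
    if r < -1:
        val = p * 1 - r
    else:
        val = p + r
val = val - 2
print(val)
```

p=11, r=3
p == 3 is False; r < -1 is False
→ val = p + r = 14
val = 14-2 = 12

12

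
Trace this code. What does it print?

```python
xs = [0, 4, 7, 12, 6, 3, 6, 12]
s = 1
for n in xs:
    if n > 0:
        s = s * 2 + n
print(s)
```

884

n=0: not >0
n=4: >0, s = 1*2+4 = 6
n=7: >0, s = 6*2+7 = 19
n=12: >0, s = 19*2+12 = 50
n=6: >0, s = 50*2+6 = 106
n=3: >0, s = 106*2+3 = 215
n=6: >0, s = 215*2+6 = 436
n=12: >0, s = 436*2+12 = 884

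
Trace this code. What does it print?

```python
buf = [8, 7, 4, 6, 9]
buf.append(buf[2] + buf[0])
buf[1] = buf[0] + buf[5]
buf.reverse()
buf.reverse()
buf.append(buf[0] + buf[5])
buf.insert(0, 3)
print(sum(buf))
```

append buf[2]+buf[0] = 4+8 = 12 → [8, 7, 4, 6, 9, 12]
buf[1] = buf[0]+buf[5] = 8+12 = 20 → [8, 20, 4, 6, 9, 12]
reverse → [12, 9, 6, 4, 20, 8]
reverse → [8, 20, 4, 6, 9, 12]
append buf[0]+buf[5] = 8+12 = 20 → [8, 20, 4, 6, 9, 12, 20]
insert 3 at 0 → [3, 8, 20, 4, 6, 9, 12, 20]
sum = 82

82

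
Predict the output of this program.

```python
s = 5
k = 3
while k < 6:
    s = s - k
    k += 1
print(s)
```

k=3: s = 5-3 = 2
k=4: s = 2-4 = -2
k=5: s = (-2)-5 = -7

-7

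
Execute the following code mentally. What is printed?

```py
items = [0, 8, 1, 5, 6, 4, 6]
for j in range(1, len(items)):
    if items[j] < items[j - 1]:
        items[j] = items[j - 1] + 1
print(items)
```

[0, 8, 9, 10, 11, 12, 13]

j=1: 8>=0, unchanged → [0, 8, 1, 5, 6, 4, 6]
j=2: 1<8, items[2] = 8+1 = 9 → [0, 8, 9, 5, 6, 4, 6]
j=3: 5<9, items[3] = 9+1 = 10 → [0, 8, 9, 10, 6, 4, 6]
j=4: 6<10, items[4] = 10+1 = 11 → [0, 8, 9, 10, 11, 4, 6]
j=5: 4<11, items[5] = 11+1 = 12 → [0, 8, 9, 10, 11, 12, 6]
j=6: 6<12, items[6] = 12+1 = 13 → [0, 8, 9, 10, 11, 12, 13]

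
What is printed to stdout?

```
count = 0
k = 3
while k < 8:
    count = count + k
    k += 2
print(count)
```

k=3: count = 0+3 = 3
k=5: count = 3+5 = 8
k=7: count = 8+7 = 15

15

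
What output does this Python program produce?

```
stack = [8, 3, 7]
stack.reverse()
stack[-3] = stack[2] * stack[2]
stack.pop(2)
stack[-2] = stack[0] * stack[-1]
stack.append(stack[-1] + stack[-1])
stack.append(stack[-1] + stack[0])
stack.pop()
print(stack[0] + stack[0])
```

384

reverse → [7, 3, 8]
stack[-3] = stack[2]*stack[2] = 8*8 = 64 → [64, 3, 8]
pop(2) removes 8 → [64, 3]
stack[-2] = stack[0]*stack[-1] = 64*3 = 192 → [192, 3]
append stack[-1]+stack[-1] = 3+3 = 6 → [192, 3, 6]
append stack[-1]+stack[0] = 6+192 = 198 → [192, 3, 6, 198]
pop() removes 198 → [192, 3, 6]
stack[0]+stack[0] = 192+192 = 384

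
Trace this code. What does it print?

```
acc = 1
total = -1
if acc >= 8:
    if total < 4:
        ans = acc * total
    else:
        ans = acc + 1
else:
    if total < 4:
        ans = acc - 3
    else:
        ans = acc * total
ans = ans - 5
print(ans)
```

-7

acc=1, total=-1
acc >= 8 is False; total < 4 is True
→ ans = acc - 3 = -2
ans = (-2)-5 = -7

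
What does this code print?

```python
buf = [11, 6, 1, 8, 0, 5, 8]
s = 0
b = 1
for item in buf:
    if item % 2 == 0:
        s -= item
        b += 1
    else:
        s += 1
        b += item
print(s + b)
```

item=11: not even, s = 0+1 = 1; b=12
item=6: even, s = 1-6 = -5; b=13
item=1: not even, s = (-5)+1 = -4; b=14
item=8: even, s = (-4)-8 = -12; b=15
item=0: even, s = (-12)-0 = -12; b=16
item=5: not even, s = (-12)+1 = -11; b=21
item=8: even, s = (-11)-8 = -19; b=22
s+b = (-19)+22 = 3

3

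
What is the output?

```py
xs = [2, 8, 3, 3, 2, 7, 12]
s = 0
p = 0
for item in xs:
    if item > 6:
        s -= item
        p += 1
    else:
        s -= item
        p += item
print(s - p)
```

item=2: not >6, s = 0-2 = -2; p=2
item=8: >6, s = (-2)-8 = -10; p=3
item=3: not >6, s = (-10)-3 = -13; p=6
item=3: not >6, s = (-13)-3 = -16; p=9
item=2: not >6, s = (-16)-2 = -18; p=11
item=7: >6, s = (-18)-7 = -25; p=12
item=12: >6, s = (-25)-12 = -37; p=13
s-p = (-37)-13 = -50

-50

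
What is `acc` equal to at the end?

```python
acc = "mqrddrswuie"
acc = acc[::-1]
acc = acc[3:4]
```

'w'

reverse → 'eiuwsrddrqm'
slice [3:4] → 'w'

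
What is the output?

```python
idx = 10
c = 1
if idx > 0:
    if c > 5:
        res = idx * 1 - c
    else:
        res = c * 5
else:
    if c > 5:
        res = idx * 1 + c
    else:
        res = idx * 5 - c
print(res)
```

idx=10, c=1
idx > 0 is True; c > 5 is False
→ res = c * 5 = 5

5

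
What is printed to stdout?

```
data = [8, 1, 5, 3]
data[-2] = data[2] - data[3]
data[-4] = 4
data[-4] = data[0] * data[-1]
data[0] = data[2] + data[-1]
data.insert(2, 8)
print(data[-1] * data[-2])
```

data[-2] = data[2]-data[3] = 5-3 = 2 → [8, 1, 2, 3]
data[-4] = 4 → [4, 1, 2, 3]
data[-4] = data[0]*data[-1] = 4*3 = 12 → [12, 1, 2, 3]
data[0] = data[2]+data[-1] = 2+3 = 5 → [5, 1, 2, 3]
insert 8 at 2 → [5, 1, 8, 2, 3]
data[-1]*data[-2] = 3*2 = 6

6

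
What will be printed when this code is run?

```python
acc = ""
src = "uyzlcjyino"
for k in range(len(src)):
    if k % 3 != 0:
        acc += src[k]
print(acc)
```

k=0: skip
k=1: add 'y' → 'y'
k=2: add 'z' → 'yz'
k=3: skip
k=4: add 'c' → 'yzc'
k=5: add 'j' → 'yzcj'
k=6: skip
k=7: add 'i' → 'yzcji'
k=8: add 'n' → 'yzcjin'
k=9: skip

yzcjin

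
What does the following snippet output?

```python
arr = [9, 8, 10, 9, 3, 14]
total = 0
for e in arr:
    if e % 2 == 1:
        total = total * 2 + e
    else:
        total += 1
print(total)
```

e=9: odd, total = 0*2+9 = 9
e=8: not odd, total = 9+1 = 10
e=10: not odd, total = 10+1 = 11
e=9: odd, total = 11*2+9 = 31
e=3: odd, total = 31*2+3 = 65
e=14: not odd, total = 65+1 = 66

66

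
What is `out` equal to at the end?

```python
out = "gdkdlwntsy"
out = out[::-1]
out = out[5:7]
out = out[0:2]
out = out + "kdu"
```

'ldkdu'

reverse → 'ystnwldkdg'
slice [5:7] → 'ld'
slice [0:2] → 'ld'
+ 'kdu' → 'ldkdu'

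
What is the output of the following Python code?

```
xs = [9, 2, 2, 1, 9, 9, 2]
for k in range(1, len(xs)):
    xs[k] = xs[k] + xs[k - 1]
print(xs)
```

k=1: xs[1] = 2+9 = 11 → [9, 11, 2, 1, 9, 9, 2]
k=2: xs[2] = 2+11 = 13 → [9, 11, 13, 1, 9, 9, 2]
k=3: xs[3] = 1+13 = 14 → [9, 11, 13, 14, 9, 9, 2]
k=4: xs[4] = 9+14 = 23 → [9, 11, 13, 14, 23, 9, 2]
k=5: xs[5] = 9+23 = 32 → [9, 11, 13, 14, 23, 32, 2]
k=6: xs[6] = 2+32 = 34 → [9, 11, 13, 14, 23, 32, 34]

[9, 11, 13, 14, 23, 32, 34]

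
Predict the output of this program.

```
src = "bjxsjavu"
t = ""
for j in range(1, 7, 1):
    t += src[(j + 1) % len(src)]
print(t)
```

j=1: add src[2]='x' → 'x'
j=2: add src[3]='s' → 'xs'
j=3: add src[4]='j' → 'xsj'
j=4: add src[5]='a' → 'xsja'
j=5: add src[6]='v' → 'xsjav'
j=6: add src[7]='u' → 'xsjavu'

xsjavu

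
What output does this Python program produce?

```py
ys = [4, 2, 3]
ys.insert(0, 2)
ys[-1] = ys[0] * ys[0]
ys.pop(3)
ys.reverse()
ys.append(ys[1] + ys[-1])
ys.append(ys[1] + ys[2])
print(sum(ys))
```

20

insert 2 at 0 → [2, 4, 2, 3]
ys[-1] = ys[0]*ys[0] = 2*2 = 4 → [2, 4, 2, 4]
pop(3) removes 4 → [2, 4, 2]
reverse → [2, 4, 2]
append ys[1]+ys[-1] = 4+2 = 6 → [2, 4, 2, 6]
append ys[1]+ys[2] = 4+2 = 6 → [2, 4, 2, 6, 6]
sum = 20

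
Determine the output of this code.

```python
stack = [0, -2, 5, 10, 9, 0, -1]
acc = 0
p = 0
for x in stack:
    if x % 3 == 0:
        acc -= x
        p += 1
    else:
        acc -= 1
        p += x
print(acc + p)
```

2

x=0: %3==0, acc = 0-0 = 0; p=1
x=-2: not %3==0, acc = 0-1 = -1; p=-1
x=5: not %3==0, acc = (-1)-1 = -2; p=4
x=10: not %3==0, acc = (-2)-1 = -3; p=14
x=9: %3==0, acc = (-3)-9 = -12; p=15
x=0: %3==0, acc = (-12)-0 = -12; p=16
x=-1: not %3==0, acc = (-12)-1 = -13; p=15
acc+p = (-13)+15 = 2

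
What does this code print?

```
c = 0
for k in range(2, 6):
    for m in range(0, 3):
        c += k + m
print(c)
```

54

k=2,m=0: c = 0+2 = 2
k=2,m=1: c = 2+3 = 5
k=2,m=2: c = 5+4 = 9
k=3,m=0: c = 9+3 = 12
k=3,m=1: c = 12+4 = 16
k=3,m=2: c = 16+5 = 21
k=4,m=0: c = 21+4 = 25
k=4,m=1: c = 25+5 = 30
k=4,m=2: c = 30+6 = 36
k=5,m=0: c = 36+5 = 41
k=5,m=1: c = 41+6 = 47
k=5,m=2: c = 47+7 = 54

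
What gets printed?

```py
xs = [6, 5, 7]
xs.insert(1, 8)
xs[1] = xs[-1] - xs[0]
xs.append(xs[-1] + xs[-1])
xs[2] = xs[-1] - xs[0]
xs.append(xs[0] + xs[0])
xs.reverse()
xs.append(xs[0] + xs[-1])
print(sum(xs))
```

insert 8 at 1 → [6, 8, 5, 7]
xs[1] = xs[-1]-xs[0] = 7-6 = 1 → [6, 1, 5, 7]
append xs[-1]+xs[-1] = 7+7 = 14 → [6, 1, 5, 7, 14]
xs[2] = xs[-1]-xs[0] = 14-6 = 8 → [6, 1, 8, 7, 14]
append xs[0]+xs[0] = 6+6 = 12 → [6, 1, 8, 7, 14, 12]
reverse → [12, 14, 7, 8, 1, 6]
append xs[0]+xs[-1] = 12+6 = 18 → [12, 14, 7, 8, 1, 6, 18]
sum = 66

66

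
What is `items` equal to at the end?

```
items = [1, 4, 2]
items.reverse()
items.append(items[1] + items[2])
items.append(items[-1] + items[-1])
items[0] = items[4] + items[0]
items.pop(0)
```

reverse → [2, 4, 1]
append items[1]+items[2] = 4+1 = 5 → [2, 4, 1, 5]
append items[-1]+items[-1] = 5+5 = 10 → [2, 4, 1, 5, 10]
items[0] = items[4]+items[0] = 10+2 = 12 → [12, 4, 1, 5, 10]
pop(0) removes 12 → [4, 1, 5, 10]

[4, 1, 5, 10]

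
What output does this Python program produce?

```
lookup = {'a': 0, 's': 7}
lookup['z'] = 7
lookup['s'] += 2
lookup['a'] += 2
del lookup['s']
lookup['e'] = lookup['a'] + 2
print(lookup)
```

lookup['z'] = 7 → {'a': 0, 's': 7, 'z': 7}
lookup['s'] = 7+2 = 9 → {'a': 0, 's': 9, 'z': 7}
lookup['a'] = 0+2 = 2 → {'a': 2, 's': 9, 'z': 7}
del 's' → {'a': 2, 'z': 7}
lookup['e'] = lookup['a']+2 = 4 → {'a': 2, 'z': 7, 'e': 4}

{'a': 2, 'z': 7, 'e': 4}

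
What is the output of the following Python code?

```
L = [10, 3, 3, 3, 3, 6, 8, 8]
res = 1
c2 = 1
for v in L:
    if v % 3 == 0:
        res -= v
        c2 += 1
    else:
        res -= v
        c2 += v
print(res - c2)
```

v=10: not %3==0, res = 1-10 = -9; c2=11
v=3: %3==0, res = (-9)-3 = -12; c2=12
v=3: %3==0, res = (-12)-3 = -15; c2=13
v=3: %3==0, res = (-15)-3 = -18; c2=14
v=3: %3==0, res = (-18)-3 = -21; c2=15
v=6: %3==0, res = (-21)-6 = -27; c2=16
v=8: not %3==0, res = (-27)-8 = -35; c2=24
v=8: not %3==0, res = (-35)-8 = -43; c2=32
res-c2 = (-43)-32 = -75

-75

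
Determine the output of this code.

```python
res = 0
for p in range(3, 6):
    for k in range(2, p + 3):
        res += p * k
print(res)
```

p=3,k=2: res = 0+6 = 6
p=3,k=3: res = 6+9 = 15
p=3,k=4: res = 15+12 = 27
p=3,k=5: res = 27+15 = 42
p=4,k=2: res = 42+8 = 50
p=4,k=3: res = 50+12 = 62
p=4,k=4: res = 62+16 = 78
p=4,k=5: res = 78+20 = 98
p=4,k=6: res = 98+24 = 122
p=5,k=2: res = 122+10 = 132
p=5,k=3: res = 132+15 = 147
p=5,k=4: res = 147+20 = 167
p=5,k=5: res = 167+25 = 192
p=5,k=6: res = 192+30 = 222
p=5,k=7: res = 222+35 = 257

257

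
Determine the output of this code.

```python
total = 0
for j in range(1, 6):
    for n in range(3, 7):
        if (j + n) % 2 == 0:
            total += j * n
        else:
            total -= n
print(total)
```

86

j=1,n=3: even sum, total = 0+3 = 3
j=1,n=4: odd sum, total = 3-4 = -1
j=1,n=5: even sum, total = (-1)+5 = 4
j=1,n=6: odd sum, total = 4-6 = -2
j=2,n=3: odd sum, total = (-2)-3 = -5
j=2,n=4: even sum, total = (-5)+8 = 3
j=2,n=5: odd sum, total = 3-5 = -2
j=2,n=6: even sum, total = (-2)+12 = 10
j=3,n=3: even sum, total = 10+9 = 19
j=3,n=4: odd sum, total = 19-4 = 15
j=3,n=5: even sum, total = 15+15 = 30
j=3,n=6: odd sum, total = 30-6 = 24
j=4,n=3: odd sum, total = 24-3 = 21
j=4,n=4: even sum, total = 21+16 = 37
j=4,n=5: odd sum, total = 37-5 = 32
j=4,n=6: even sum, total = 32+24 = 56
j=5,n=3: even sum, total = 56+15 = 71
j=5,n=4: odd sum, total = 71-4 = 67
j=5,n=5: even sum, total = 67+25 = 92
j=5,n=6: odd sum, total = 92-6 = 86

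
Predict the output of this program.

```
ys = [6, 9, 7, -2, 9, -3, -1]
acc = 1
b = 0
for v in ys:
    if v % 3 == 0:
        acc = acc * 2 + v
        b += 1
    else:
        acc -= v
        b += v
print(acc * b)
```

768

v=6: %3==0, acc = 1*2+6 = 8; b=1
v=9: %3==0, acc = 8*2+9 = 25; b=2
v=7: not %3==0, acc = 25-7 = 18; b=9
v=-2: not %3==0, acc = 18-(-2) = 20; b=7
v=9: %3==0, acc = 20*2+9 = 49; b=8
v=-3: %3==0, acc = 49*2+(-3) = 95; b=9
v=-1: not %3==0, acc = 95-(-1) = 96; b=8
acc*b = 96*8 = 768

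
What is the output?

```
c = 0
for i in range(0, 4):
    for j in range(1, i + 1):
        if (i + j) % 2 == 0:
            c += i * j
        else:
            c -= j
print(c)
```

14

i=1,j=1: even sum, c = 0+1 = 1
i=2,j=1: odd sum, c = 1-1 = 0
i=2,j=2: even sum, c = 0+4 = 4
i=3,j=1: even sum, c = 4+3 = 7
i=3,j=2: odd sum, c = 7-2 = 5
i=3,j=3: even sum, c = 5+9 = 14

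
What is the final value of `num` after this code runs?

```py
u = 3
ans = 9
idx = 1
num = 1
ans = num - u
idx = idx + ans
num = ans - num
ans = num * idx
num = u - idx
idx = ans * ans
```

ans = 1-3 = -2
idx = 1+(-2) = -1
num = (-2)-1 = -3
ans = (-3)*(-1) = 3
num = 3-(-1) = 4
idx = 3*3 = 9

4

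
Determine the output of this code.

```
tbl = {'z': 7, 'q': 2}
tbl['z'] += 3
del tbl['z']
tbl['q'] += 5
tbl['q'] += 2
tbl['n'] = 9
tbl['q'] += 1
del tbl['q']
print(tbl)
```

{'n': 9}

tbl['z'] = 7+3 = 10 → {'z': 10, 'q': 2}
del 'z' → {'q': 2}
tbl['q'] = 2+5 = 7 → {'q': 7}
tbl['q'] = 7+2 = 9 → {'q': 9}
tbl['n'] = 9 → {'q': 9, 'n': 9}
tbl['q'] = 9+1 = 10 → {'q': 10, 'n': 9}
del 'q' → {'n': 9}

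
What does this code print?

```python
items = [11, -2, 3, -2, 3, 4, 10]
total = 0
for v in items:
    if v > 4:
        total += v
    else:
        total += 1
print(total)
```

26

v=11: >4, total = 0+11 = 11
v=-2: not >4, total = 11+1 = 12
v=3: not >4, total = 12+1 = 13
v=-2: not >4, total = 13+1 = 14
v=3: not >4, total = 14+1 = 15
v=4: not >4, total = 15+1 = 16
v=10: >4, total = 16+10 = 26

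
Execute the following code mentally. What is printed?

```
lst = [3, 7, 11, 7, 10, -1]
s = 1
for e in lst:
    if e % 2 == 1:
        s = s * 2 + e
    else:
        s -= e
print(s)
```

e=3: odd, s = 1*2+3 = 5
e=7: odd, s = 5*2+7 = 17
e=11: odd, s = 17*2+11 = 45
e=7: odd, s = 45*2+7 = 97
e=10: not odd, s = 97-10 = 87
e=-1: odd, s = 87*2+(-1) = 173

173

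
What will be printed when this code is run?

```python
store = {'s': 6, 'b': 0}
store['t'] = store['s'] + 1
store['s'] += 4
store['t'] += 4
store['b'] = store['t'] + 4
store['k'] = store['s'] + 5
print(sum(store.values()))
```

store['t'] = store['s']+1 = 7 → {'s': 6, 'b': 0, 't': 7}
store['s'] = 6+4 = 10 → {'s': 10, 'b': 0, 't': 7}
store['t'] = 7+4 = 11 → {'s': 10, 'b': 0, 't': 11}
store['b'] = store['t']+4 = 15 → {'s': 10, 'b': 15, 't': 11}
store['k'] = store['s']+5 = 15 → {'s': 10, 'b': 15, 't': 11, 'k': 15}
sum of values = 51

51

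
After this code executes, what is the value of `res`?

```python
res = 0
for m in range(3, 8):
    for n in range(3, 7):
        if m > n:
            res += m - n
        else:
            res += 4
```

m=3,n=3: not 3>3, res = 0+4 = 4
m=3,n=4: not 3>4, res = 4+4 = 8
m=3,n=5: not 3>5, res = 8+4 = 12
m=3,n=6: not 3>6, res = 12+4 = 16
m=4,n=3: 4>3, res = 16+1 = 17
m=4,n=4: not 4>4, res = 17+4 = 21
m=4,n=5: not 4>5, res = 21+4 = 25
m=4,n=6: not 4>6, res = 25+4 = 29
m=5,n=3: 5>3, res = 29+2 = 31
m=5,n=4: 5>4, res = 31+1 = 32
m=5,n=5: not 5>5, res = 32+4 = 36
m=5,n=6: not 5>6, res = 36+4 = 40
m=6,n=3: 6>3, res = 40+3 = 43
m=6,n=4: 6>4, res = 43+2 = 45
m=6,n=5: 6>5, res = 45+1 = 46
m=6,n=6: not 6>6, res = 46+4 = 50
m=7,n=3: 7>3, res = 50+4 = 54
m=7,n=4: 7>4, res = 54+3 = 57
m=7,n=5: 7>5, res = 57+2 = 59
m=7,n=6: 7>6, res = 59+1 = 60

60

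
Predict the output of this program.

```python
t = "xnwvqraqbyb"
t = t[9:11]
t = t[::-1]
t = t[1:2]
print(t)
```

y

slice [9:11] → 'yb'
reverse → 'by'
slice [1:2] → 'y'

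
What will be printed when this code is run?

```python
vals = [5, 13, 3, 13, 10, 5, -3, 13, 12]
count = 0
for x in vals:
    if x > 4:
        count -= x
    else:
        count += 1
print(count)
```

-69

x=5: >4, count = 0-5 = -5
x=13: >4, count = (-5)-13 = -18
x=3: not >4, count = (-18)+1 = -17
x=13: >4, count = (-17)-13 = -30
x=10: >4, count = (-30)-10 = -40
x=5: >4, count = (-40)-5 = -45
x=-3: not >4, count = (-45)+1 = -44
x=13: >4, count = (-44)-13 = -57
x=12: >4, count = (-57)-12 = -69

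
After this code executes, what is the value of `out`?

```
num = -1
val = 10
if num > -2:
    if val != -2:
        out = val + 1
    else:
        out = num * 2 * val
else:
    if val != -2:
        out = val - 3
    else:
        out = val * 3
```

num=-1, val=10
num > -2 is True; val != -2 is True
→ out = val + 1 = 11

11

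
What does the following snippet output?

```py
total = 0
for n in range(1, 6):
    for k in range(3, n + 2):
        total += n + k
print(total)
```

n=2,k=3: total = 0+5 = 5
n=3,k=3: total = 5+6 = 11
n=3,k=4: total = 11+7 = 18
n=4,k=3: total = 18+7 = 25
n=4,k=4: total = 25+8 = 33
n=4,k=5: total = 33+9 = 42
n=5,k=3: total = 42+8 = 50
n=5,k=4: total = 50+9 = 59
n=5,k=5: total = 59+10 = 69
n=5,k=6: total = 69+11 = 80

80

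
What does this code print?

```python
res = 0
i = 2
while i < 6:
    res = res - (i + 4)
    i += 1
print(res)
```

i=2: res = 0-6 = -6
i=3: res = (-6)-7 = -13
i=4: res = (-13)-8 = -21
i=5: res = (-21)-9 = -30

-30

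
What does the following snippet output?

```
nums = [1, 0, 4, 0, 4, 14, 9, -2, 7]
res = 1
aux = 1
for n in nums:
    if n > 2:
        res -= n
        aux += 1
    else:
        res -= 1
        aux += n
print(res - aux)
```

-46

n=1: not >2, res = 1-1 = 0; aux=2
n=0: not >2, res = 0-1 = -1; aux=2
n=4: >2, res = (-1)-4 = -5; aux=3
n=0: not >2, res = (-5)-1 = -6; aux=3
n=4: >2, res = (-6)-4 = -10; aux=4
n=14: >2, res = (-10)-14 = -24; aux=5
n=9: >2, res = (-24)-9 = -33; aux=6
n=-2: not >2, res = (-33)-1 = -34; aux=4
n=7: >2, res = (-34)-7 = -41; aux=5
res-aux = (-41)-5 = -46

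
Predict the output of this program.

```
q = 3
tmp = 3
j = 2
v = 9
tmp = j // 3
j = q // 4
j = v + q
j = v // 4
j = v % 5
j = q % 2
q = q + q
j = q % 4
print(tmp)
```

0

tmp = 2//3 = 0
j = 3//4 = 0
j = 9+3 = 12
j = 9//4 = 2
j = 9%5 = 4
j = 3%2 = 1
q = 3+3 = 6
j = 6%4 = 2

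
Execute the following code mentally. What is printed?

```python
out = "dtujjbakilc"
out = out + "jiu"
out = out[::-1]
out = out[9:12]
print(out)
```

+ 'jiu' → 'dtujjbakilcjiu'
reverse → 'uijclikabjjutd'
slice [9:12] → 'jju'

jju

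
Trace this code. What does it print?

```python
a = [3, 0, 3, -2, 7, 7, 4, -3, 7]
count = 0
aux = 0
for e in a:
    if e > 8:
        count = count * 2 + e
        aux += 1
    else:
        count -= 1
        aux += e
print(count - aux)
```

-35

e=3: not >8, count = 0-1 = -1; aux=3
e=0: not >8, count = (-1)-1 = -2; aux=3
e=3: not >8, count = (-2)-1 = -3; aux=6
e=-2: not >8, count = (-3)-1 = -4; aux=4
e=7: not >8, count = (-4)-1 = -5; aux=11
e=7: not >8, count = (-5)-1 = -6; aux=18
e=4: not >8, count = (-6)-1 = -7; aux=22
e=-3: not >8, count = (-7)-1 = -8; aux=19
e=7: not >8, count = (-8)-1 = -9; aux=26
count-aux = (-9)-26 = -35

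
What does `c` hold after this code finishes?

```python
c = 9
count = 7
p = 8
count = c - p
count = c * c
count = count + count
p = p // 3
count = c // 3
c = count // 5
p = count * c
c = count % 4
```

3

count = 9-8 = 1
count = 9*9 = 81
count = 81+81 = 162
p = 8//3 = 2
count = 9//3 = 3
c = 3//5 = 0
p = 3*0 = 0
c = 3%4 = 3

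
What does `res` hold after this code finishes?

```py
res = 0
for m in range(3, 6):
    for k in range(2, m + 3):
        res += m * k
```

257

m=3,k=2: res = 0+6 = 6
m=3,k=3: res = 6+9 = 15
m=3,k=4: res = 15+12 = 27
m=3,k=5: res = 27+15 = 42
m=4,k=2: res = 42+8 = 50
m=4,k=3: res = 50+12 = 62
m=4,k=4: res = 62+16 = 78
m=4,k=5: res = 78+20 = 98
m=4,k=6: res = 98+24 = 122
m=5,k=2: res = 122+10 = 132
m=5,k=3: res = 132+15 = 147
m=5,k=4: res = 147+20 = 167
m=5,k=5: res = 167+25 = 192
m=5,k=6: res = 192+30 = 222
m=5,k=7: res = 222+35 = 257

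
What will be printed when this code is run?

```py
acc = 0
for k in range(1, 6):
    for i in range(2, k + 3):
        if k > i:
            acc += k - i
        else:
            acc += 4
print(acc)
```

k=1,i=2: not 1>2, acc = 0+4 = 4
k=1,i=3: not 1>3, acc = 4+4 = 8
k=2,i=2: not 2>2, acc = 8+4 = 12
k=2,i=3: not 2>3, acc = 12+4 = 16
k=2,i=4: not 2>4, acc = 16+4 = 20
k=3,i=2: 3>2, acc = 20+1 = 21
k=3,i=3: not 3>3, acc = 21+4 = 25
k=3,i=4: not 3>4, acc = 25+4 = 29
k=3,i=5: not 3>5, acc = 29+4 = 33
k=4,i=2: 4>2, acc = 33+2 = 35
k=4,i=3: 4>3, acc = 35+1 = 36
k=4,i=4: not 4>4, acc = 36+4 = 40
k=4,i=5: not 4>5, acc = 40+4 = 44
k=4,i=6: not 4>6, acc = 44+4 = 48
k=5,i=2: 5>2, acc = 48+3 = 51
k=5,i=3: 5>3, acc = 51+2 = 53
k=5,i=4: 5>4, acc = 53+1 = 54
k=5,i=5: not 5>5, acc = 54+4 = 58
k=5,i=6: not 5>6, acc = 58+4 = 62
k=5,i=7: not 5>7, acc = 62+4 = 66

66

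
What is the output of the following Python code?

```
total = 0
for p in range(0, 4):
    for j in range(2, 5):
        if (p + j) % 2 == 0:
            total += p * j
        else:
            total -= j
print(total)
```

6

p=0,j=2: even sum, total = 0+0 = 0
p=0,j=3: odd sum, total = 0-3 = -3
p=0,j=4: even sum, total = (-3)+0 = -3
p=1,j=2: odd sum, total = (-3)-2 = -5
p=1,j=3: even sum, total = (-5)+3 = -2
p=1,j=4: odd sum, total = (-2)-4 = -6
p=2,j=2: even sum, total = (-6)+4 = -2
p=2,j=3: odd sum, total = (-2)-3 = -5
p=2,j=4: even sum, total = (-5)+8 = 3
p=3,j=2: odd sum, total = 3-2 = 1
p=3,j=3: even sum, total = 1+9 = 10
p=3,j=4: odd sum, total = 10-4 = 6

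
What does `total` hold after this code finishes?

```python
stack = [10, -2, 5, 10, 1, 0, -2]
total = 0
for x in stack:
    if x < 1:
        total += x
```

x=10: not <1
x=-2: <1, total = 0+(-2) = -2
x=5: not <1
x=10: not <1
x=1: not <1
x=0: <1, total = (-2)+0 = -2
x=-2: <1, total = (-2)+(-2) = -4

-4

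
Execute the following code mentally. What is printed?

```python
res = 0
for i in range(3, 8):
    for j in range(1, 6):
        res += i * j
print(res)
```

375

i=3,j=1: res = 0+3 = 3
i=3,j=2: res = 3+6 = 9
i=3,j=3: res = 9+9 = 18
i=3,j=4: res = 18+12 = 30
i=3,j=5: res = 30+15 = 45
i=4,j=1: res = 45+4 = 49
i=4,j=2: res = 49+8 = 57
i=4,j=3: res = 57+12 = 69
i=4,j=4: res = 69+16 = 85
i=4,j=5: res = 85+20 = 105
i=5,j=1: res = 105+5 = 110
i=5,j=2: res = 110+10 = 120
i=5,j=3: res = 120+15 = 135
i=5,j=4: res = 135+20 = 155
i=5,j=5: res = 155+25 = 180
i=6,j=1: res = 180+6 = 186
i=6,j=2: res = 186+12 = 198
i=6,j=3: res = 198+18 = 216
i=6,j=4: res = 216+24 = 240
i=6,j=5: res = 240+30 = 270
i=7,j=1: res = 270+7 = 277
i=7,j=2: res = 277+14 = 291
i=7,j=3: res = 291+21 = 312
i=7,j=4: res = 312+28 = 340
i=7,j=5: res = 340+35 = 375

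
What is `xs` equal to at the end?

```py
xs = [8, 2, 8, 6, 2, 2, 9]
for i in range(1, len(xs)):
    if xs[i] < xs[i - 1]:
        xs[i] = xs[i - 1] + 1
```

[8, 9, 10, 11, 12, 13, 14]

i=1: 2<8, xs[1] = 8+1 = 9 → [8, 9, 8, 6, 2, 2, 9]
i=2: 8<9, xs[2] = 9+1 = 10 → [8, 9, 10, 6, 2, 2, 9]
i=3: 6<10, xs[3] = 10+1 = 11 → [8, 9, 10, 11, 2, 2, 9]
i=4: 2<11, xs[4] = 11+1 = 12 → [8, 9, 10, 11, 12, 2, 9]
i=5: 2<12, xs[5] = 12+1 = 13 → [8, 9, 10, 11, 12, 13, 9]
i=6: 9<13, xs[6] = 13+1 = 14 → [8, 9, 10, 11, 12, 13, 14]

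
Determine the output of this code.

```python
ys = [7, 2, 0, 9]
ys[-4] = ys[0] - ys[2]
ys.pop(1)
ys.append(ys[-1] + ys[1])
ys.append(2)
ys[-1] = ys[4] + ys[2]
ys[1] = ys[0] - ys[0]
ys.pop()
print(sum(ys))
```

25

ys[-4] = ys[0]-ys[2] = 7-0 = 7 → [7, 2, 0, 9]
pop(1) removes 2 → [7, 0, 9]
append ys[-1]+ys[1] = 9+0 = 9 → [7, 0, 9, 9]
append 2 → [7, 0, 9, 9, 2]
ys[-1] = ys[4]+ys[2] = 2+9 = 11 → [7, 0, 9, 9, 11]
ys[1] = ys[0]-ys[0] = 7-7 = 0 → [7, 0, 9, 9, 11]
pop() removes 11 → [7, 0, 9, 9]
sum = 25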